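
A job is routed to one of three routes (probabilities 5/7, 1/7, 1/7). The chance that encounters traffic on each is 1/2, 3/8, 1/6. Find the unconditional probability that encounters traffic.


P(A) = P(A|B1)P(B1) + P(A|B2)P(B2) + P(A|B3)P(B3)
= 1/2*5/7 + 3/8*1/7 + 1/6*1/7
= 5/14 + 3/56 + 1/42 = 73/168

73/168


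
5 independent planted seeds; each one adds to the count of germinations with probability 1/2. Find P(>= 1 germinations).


P(at least one) = 1 - P(none)
P(none) = (1 - 1/2)^5 = (1/2)^5 = 1/32
P(at least one) = 1 - 1/32 = 31/32

31/32


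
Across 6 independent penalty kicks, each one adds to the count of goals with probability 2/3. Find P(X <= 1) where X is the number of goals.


P(X<=1) = P(X=0) + P(X=1)
= 1/729 + 4/243
= 13/729

13/729


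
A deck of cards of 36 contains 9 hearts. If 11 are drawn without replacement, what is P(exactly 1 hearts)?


P(X=1) = C(9,1)*C(27,10) / C(36,11)
= 9*8436285 / 600805296
= 75926565/600805296 = 216315/1711696

216315/1711696


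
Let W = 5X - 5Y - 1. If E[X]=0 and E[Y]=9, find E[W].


E[5X - 5Y - 1] = 5*E[X] - 5*E[Y] - 1
= (5)*(0) + (-5)*(9) + (-1)
= 0 - 45 - 1 = -46

-46


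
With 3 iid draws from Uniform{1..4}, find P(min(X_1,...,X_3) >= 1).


P(min >= 1) = P(all X_i >= 1) = (P(X_1 >= 1))^3
= (4/4)^3 = 1^3 = 1

1


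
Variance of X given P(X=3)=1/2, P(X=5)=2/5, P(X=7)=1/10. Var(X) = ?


E[X] = 21/5, E[X^2] = 97/5
Var(X) = E[X^2] - (E[X])^2 = 97/5 - (21/5)^2 = 44/25

44/25


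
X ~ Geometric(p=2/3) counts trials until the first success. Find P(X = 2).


P(X=2) = (1-p)^1 * p = (1/3)^1 * 2/3
= 1/3 * 2/3 = 2/9

2/9


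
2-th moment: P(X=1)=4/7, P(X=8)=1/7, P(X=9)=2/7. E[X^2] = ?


E[X^2] = sum(x^2 * P(x))
= 1*4/7 + 64*1/7 + 81*2/7
= 230/7

230/7


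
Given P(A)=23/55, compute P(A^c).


P(A') = 1 - P(A) = 1 - 23/55 = 32/55

32/55


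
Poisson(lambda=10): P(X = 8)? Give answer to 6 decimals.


P(X=8) = e^(-10) * 10^8 / 8!
≈ 0.00004539992976 * 100000000 / 40320
≈ 0.112599

0.112599


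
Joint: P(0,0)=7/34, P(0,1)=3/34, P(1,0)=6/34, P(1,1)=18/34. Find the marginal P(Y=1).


P(Y=1) = P(0,1)+P(1,1) = 3/34 + 18/34 = 21/34

21/34


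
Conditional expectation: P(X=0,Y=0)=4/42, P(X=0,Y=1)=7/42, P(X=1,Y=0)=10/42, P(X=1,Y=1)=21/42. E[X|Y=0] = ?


P(Y=0) = 14/42
E[X|Y=0] = (0*4 + 1*10)/14 = 10/14 = 5/7

5/7


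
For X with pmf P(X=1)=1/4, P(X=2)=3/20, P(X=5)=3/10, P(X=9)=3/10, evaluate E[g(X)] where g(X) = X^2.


E[X^2] = sum(g(x)*P(x))
= 1*1/4 + 4*3/20 + 25*3/10 + 81*3/10
= 653/20

653/20


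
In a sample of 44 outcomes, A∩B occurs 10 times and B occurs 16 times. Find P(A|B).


P(A|B) = P(A∩B)/P(B) = (10/44)/(16/44) = 10/16 = 5/8

5/8


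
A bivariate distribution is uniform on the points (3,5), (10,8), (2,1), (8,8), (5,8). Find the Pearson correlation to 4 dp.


Cov(X,Y) = 6.6000, Var(X) = 9.0400, Var(Y) = 7.6000
rho = Cov/(sqrt(VarX)*sqrt(VarY)) = 0.7963

0.7963


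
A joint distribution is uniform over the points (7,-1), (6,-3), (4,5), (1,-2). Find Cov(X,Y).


E[X]=9/2, E[Y]=-1/4, E[XY]=-7/4
Cov(X,Y) = E[XY] - E[X]E[Y] = -7/4 - 9/2*-1/4 = -5/8

-5/8


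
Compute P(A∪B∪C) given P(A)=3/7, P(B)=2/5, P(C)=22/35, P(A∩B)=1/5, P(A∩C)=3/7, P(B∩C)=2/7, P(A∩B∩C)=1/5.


P(A∪B∪C) = P(A)+P(B)+P(C) - P(AB)-P(AC)-P(BC) + P(ABC)
= 3/7+2/5+22/35 - 1/5-3/7-2/7 + 1/5
= 26/35

26/35


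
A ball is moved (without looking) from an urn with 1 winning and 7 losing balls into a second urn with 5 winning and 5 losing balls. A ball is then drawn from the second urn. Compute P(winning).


P(transfer winning) = 1/8; P(transfer losing) = 7/8
If winning transferred: Urn II has 6 winning of 11, so P(winning|winning moved) = 6/11
If losing transferred: Urn II has 5 winning of 11, so P(winning|losing moved) = 5/11
By total probability: P(winning) = 1/8*6/11 + 7/8*5/11 = 41/88

41/88


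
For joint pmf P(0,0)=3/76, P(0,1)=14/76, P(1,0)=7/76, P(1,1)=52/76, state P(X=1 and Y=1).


Read from table: P(X=1, Y=1) = 52/76 = 13/19

13/19


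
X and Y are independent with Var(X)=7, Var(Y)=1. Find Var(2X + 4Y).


Independence => Cov(X,Y)=0
Var(2X + 4Y) = 2^2*Var(X) + 4^2*Var(Y)
= 4*7 + 16*1 = 44

44


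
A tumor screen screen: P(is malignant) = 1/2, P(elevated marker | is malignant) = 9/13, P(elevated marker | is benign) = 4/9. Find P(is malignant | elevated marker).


P(A) = P(A|B)P(B) + P(A|B')P(B') = 9/13*1/2 + 4/9*1/2 = 133/234
P(B|A) = P(A|B)P(B)/P(A) = (9/26)/(133/234) = 81/133

81/133


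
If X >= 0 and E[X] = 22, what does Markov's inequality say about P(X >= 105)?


Markov: P(X >= a) <= E[X]/a
P(X >= 105) <= 22/105

22/105


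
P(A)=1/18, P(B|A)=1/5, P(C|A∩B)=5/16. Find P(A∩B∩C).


P(A∩B∩C) = P(A) * P(B|A) * P(C|A∩B)
= 1/18 * 1/5 * 5/16
= 1/90 * 5/16 = 1/288

1/288


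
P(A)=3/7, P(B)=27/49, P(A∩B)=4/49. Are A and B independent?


P(A)*P(B) = 3/7*27/49 = 81/343
P(A∩B) = 4/49 != 81/343, so not independent

No, A and B are not independent


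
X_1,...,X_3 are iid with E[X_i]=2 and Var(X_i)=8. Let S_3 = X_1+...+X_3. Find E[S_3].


E[S_n] = n*E[X_1] = 3*2 = 6

6


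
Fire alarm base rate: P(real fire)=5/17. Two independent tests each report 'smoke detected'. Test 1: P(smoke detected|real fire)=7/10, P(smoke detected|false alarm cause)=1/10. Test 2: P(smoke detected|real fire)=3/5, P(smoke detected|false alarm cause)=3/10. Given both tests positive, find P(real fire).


After test 1: P(+) = 7/10*5/17 + 1/10*12/17 = 47/170
P(B|+) = (7/34)/(47/170) = 35/47
After test 2 (use post1 as new prior): P(+) = 3/5*35/47 + 3/10*12/47 = 123/235
P(B|+,+) = (21/47)/(123/235) = 35/41

35/41


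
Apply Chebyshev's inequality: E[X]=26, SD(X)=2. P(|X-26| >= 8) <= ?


k = 8/2 = 4
Chebyshev: P(|X-mu| >= k*sigma) <= 1/k^2 = 1/4^2 = 1/16

1/16


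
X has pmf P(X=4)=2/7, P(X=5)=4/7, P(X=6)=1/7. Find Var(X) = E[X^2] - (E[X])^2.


E[X] = 34/7, E[X^2] = 24
Var(X) = E[X^2] - (E[X])^2 = 24 - (34/7)^2 = 20/49

20/49


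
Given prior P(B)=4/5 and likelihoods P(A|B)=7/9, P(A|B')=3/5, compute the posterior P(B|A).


P(A) = P(A|B)P(B) + P(A|B')P(B') = 7/9*4/5 + 3/5*1/5 = 167/225
P(B|A) = P(A|B)P(B)/P(A) = (28/45)/(167/225) = 140/167

140/167


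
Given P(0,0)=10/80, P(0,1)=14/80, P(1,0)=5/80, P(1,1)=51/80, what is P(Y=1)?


P(Y=1) = P(0,1)+P(1,1) = 14/80 + 51/80 = 65/80 = 13/16

13/16


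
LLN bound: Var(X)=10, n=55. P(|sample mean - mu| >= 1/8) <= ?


Var(Xbar) = Var(X)/n = 10/55
Chebyshev: P(|Xbar-mu| >= 1/8) <= Var(Xbar)/(1/8)^2 = (2/11)/(1/64) = 128/11
Bound exceeds 1, so trivial bound: 1

1


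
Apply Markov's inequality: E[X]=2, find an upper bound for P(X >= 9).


Markov: P(X >= a) <= E[X]/a
P(X >= 9) <= 2/9

2/9


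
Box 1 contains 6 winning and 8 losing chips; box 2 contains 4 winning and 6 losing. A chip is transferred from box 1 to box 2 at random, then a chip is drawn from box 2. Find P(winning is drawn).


P(transfer winning) = 6/14 = 3/7; P(transfer losing) = 4/7
If winning transferred: Urn II has 5 winning of 11, so P(winning|winning moved) = 5/11
If losing transferred: Urn II has 4 winning of 11, so P(winning|losing moved) = 4/11
By total probability: P(winning) = 3/7*5/11 + 4/7*4/11 = 31/77

31/77


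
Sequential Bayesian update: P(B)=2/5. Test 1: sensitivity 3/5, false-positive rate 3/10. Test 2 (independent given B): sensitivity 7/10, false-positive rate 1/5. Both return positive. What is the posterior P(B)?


After test 1: P(+) = 3/5*2/5 + 3/10*3/5 = 21/50
P(B|+) = (6/25)/(21/50) = 4/7
After test 2 (use post1 as new prior): P(+) = 7/10*4/7 + 1/5*3/7 = 17/35
P(B|+,+) = (2/5)/(17/35) = 14/17

14/17


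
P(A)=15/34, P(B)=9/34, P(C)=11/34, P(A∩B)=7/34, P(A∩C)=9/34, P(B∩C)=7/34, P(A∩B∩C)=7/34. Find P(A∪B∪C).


P(A∪B∪C) = P(A)+P(B)+P(C) - P(AB)-P(AC)-P(BC) + P(ABC)
= 15/34+9/34+11/34 - 7/34-9/34-7/34 + 7/34
= 19/34

19/34


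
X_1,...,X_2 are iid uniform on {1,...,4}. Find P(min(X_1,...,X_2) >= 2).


P(min >= 2) = P(all X_i >= 2) = (P(X_1 >= 2))^2
= (3/4)^2 = 9/16

9/16


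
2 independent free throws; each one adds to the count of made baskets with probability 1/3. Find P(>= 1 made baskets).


P(at least one) = 1 - P(none)
P(none) = (1 - 1/3)^2 = (2/3)^2 = 4/9
P(at least one) = 1 - 4/9 = 5/9

5/9


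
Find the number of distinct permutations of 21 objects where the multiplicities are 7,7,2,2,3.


21! = 51090942171709440000
Denominator: 7!=5040 * 7!=5040 * 2!=2 * 2!=2 * 3!=6
Coefficient = 51090942171709440000 / 609638400 = 83805321600

83805321600


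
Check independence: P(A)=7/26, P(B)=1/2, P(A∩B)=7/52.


P(A)*P(B) = 7/26*1/2 = 7/52
P(A∩B) = 7/52, which equals P(A)P(B), so independent

Yes, A and B are independent


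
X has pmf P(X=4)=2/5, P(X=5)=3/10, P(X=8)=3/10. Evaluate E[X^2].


E[X^2] = sum(x^2 * P(x))
= 16*2/5 + 25*3/10 + 64*3/10
= 331/10

331/10


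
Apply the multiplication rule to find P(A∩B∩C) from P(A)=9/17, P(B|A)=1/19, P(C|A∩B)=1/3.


P(A∩B∩C) = P(A) * P(B|A) * P(C|A∩B)
= 9/17 * 1/19 * 1/3
= 9/323 * 1/3 = 3/323

3/323


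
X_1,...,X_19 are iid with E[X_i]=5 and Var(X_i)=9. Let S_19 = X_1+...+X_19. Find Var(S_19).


By independence, Var(S_n) = n*Var(X_1) = 19*9 = 171

171


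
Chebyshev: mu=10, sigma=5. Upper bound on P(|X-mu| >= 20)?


k = 20/5 = 4
Chebyshev: P(|X-mu| >= k*sigma) <= 1/k^2 = 1/4^2 = 1/16

1/16


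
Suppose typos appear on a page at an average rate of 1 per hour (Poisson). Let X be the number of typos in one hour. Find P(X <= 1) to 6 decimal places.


P(X<=1) = e^(-1)*1^0/0! + e^(-1)*1^1/1!
≈ 0.3678794412 + 0.3678794412
= 0.7357588824
≈ 0.735759

0.735759


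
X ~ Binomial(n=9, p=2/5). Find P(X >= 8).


P(X>=8) = P(X=8) + P(X=9)
= 6912/1953125 + 512/1953125
= 7424/1953125

7424/1953125


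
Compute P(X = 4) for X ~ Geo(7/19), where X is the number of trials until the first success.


P(X=4) = (1-p)^3 * p = (12/19)^3 * 7/19
= 1728/6859 * 7/19 = 12096/130321

12096/130321


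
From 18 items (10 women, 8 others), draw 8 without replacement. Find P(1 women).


P(X=1) = C(10,1)*C(8,7) / C(18,8)
= 10*8 / 43758
= 80/43758 = 40/21879

40/21879


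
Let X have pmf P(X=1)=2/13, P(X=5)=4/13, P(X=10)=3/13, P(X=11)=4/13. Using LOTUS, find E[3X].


E[3X] = sum(g(x)*P(x))
= 3*2/13 + 15*4/13 + 30*3/13 + 33*4/13
= 288/13

288/13


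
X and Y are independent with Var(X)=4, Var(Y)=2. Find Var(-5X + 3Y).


Independence => Cov(X,Y)=0
Var(-5X + 3Y) = (-5)^2*Var(X) + 3^2*Var(Y)
= 25*4 + 9*2 = 118

118


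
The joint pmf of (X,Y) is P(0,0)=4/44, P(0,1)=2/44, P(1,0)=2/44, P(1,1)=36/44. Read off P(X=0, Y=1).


Read from table: P(X=0, Y=1) = 2/44 = 1/22

1/22


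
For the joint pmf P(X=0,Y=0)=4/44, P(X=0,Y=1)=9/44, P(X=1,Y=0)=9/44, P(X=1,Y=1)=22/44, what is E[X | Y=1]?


P(Y=1) = 31/44
E[X|Y=1] = (0*9 + 1*22)/31 = 22/31

22/31


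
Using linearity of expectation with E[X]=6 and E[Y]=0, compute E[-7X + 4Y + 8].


E[-7X + 4Y + 8] = -7*E[X] + 4*E[Y] + 8
= (-7)*(6) + (4)*(0) + (8)
= -42 + 0 + 8 = -34

-34


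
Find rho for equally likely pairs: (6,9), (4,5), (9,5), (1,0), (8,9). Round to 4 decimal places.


Cov(X,Y) = 6.8400, Var(X) = 8.2400, Var(Y) = 11.0400
rho = Cov/(sqrt(VarX)*sqrt(VarY)) = 0.7171

0.7171


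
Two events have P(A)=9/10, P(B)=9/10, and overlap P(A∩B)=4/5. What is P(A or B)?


P(A∪B) = P(A) + P(B) - P(A∩B)
= 9/10 + 9/10 - 4/5 = 1

1


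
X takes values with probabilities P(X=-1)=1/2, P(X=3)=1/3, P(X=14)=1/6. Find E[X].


E[X] = sum(x * P(x))
= -1*1/2 + 3*1/3 + 14*1/6
= 17/6

17/6


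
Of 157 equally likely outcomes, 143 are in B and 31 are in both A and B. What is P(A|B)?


P(A|B) = P(A∩B)/P(B) = (31/157)/(143/157) = 31/143

31/143


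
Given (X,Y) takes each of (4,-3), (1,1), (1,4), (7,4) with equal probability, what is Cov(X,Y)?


E[X]=13/4, E[Y]=3/2, E[XY]=21/4
Cov(X,Y) = E[XY] - E[X]E[Y] = 21/4 - 13/4*3/2 = 3/8

3/8


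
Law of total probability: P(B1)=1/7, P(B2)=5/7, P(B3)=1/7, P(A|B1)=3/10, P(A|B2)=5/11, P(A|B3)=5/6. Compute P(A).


P(A) = P(A|B1)P(B1) + P(A|B2)P(B2) + P(A|B3)P(B3)
= 3/10*1/7 + 5/11*5/7 + 5/6*1/7
= 3/70 + 25/77 + 5/42 = 562/1155

562/1155


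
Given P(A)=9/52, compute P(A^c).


P(A') = 1 - P(A) = 1 - 9/52 = 43/52

43/52


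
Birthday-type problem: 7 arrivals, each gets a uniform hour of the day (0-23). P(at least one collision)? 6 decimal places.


P(all different) = prod((24-i)/24 for i=0..6) = 0.380328
P(at least one match) = 1 - 0.380328 = 0.619672

0.619672


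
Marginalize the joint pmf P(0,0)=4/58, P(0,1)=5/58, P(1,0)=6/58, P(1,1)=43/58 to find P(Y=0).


P(Y=0) = P(0,0)+P(1,0) = 4/58 + 6/58 = 10/58 = 5/29

5/29


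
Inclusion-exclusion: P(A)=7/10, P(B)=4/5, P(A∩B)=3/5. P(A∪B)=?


P(A∪B) = P(A) + P(B) - P(A∩B)
= 7/10 + 4/5 - 3/5 = 9/10

9/10


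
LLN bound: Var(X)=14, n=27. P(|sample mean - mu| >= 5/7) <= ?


Var(Xbar) = Var(X)/n = 14/27
Chebyshev: P(|Xbar-mu| >= 5/7) <= Var(Xbar)/(5/7)^2 = (14/27)/(25/49) = 686/675
Bound exceeds 1, so trivial bound: 1

1


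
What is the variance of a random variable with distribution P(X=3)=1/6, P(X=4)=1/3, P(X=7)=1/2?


E[X] = 16/3, E[X^2] = 94/3
Var(X) = E[X^2] - (E[X])^2 = 94/3 - (16/3)^2 = 26/9

26/9


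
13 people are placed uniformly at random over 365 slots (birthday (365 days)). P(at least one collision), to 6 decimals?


P(all different) = prod((365-i)/365 for i=0..12) = 0.805590
P(at least one match) = 1 - 0.805590 = 0.194410

0.194410


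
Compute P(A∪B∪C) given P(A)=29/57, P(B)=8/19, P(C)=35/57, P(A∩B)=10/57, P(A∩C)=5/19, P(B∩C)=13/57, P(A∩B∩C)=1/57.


P(A∪B∪C) = P(A)+P(B)+P(C) - P(AB)-P(AC)-P(BC) + P(ABC)
= 29/57+8/19+35/57 - 10/57-5/19-13/57 + 1/57
= 17/19

17/19


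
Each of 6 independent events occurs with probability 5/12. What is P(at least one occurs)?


P(at least one) = 1 - P(none)
P(none) = (1 - 5/12)^6 = (7/12)^6 = 117649/2985984
P(at least one) = 1 - 117649/2985984 = 2868335/2985984

2868335/2985984


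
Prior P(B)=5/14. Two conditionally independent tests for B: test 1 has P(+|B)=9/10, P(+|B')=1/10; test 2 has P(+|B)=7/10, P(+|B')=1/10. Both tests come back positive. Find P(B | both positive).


After test 1: P(+) = 9/10*5/14 + 1/10*9/14 = 27/70
P(B|+) = (9/28)/(27/70) = 5/6
After test 2 (use post1 as new prior): P(+) = 7/10*5/6 + 1/10*1/6 = 3/5
P(B|+,+) = (7/12)/(3/5) = 35/36

35/36


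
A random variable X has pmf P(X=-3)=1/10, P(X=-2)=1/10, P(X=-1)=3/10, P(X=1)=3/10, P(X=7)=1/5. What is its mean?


E[X] = sum(x * P(x))
= -3*1/10 - 2*1/10 - 1*3/10 + 1*3/10 + 7*1/5
= 9/10

9/10


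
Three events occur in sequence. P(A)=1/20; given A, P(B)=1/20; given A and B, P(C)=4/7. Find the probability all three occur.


P(A∩B∩C) = P(A) * P(B|A) * P(C|A∩B)
= 1/20 * 1/20 * 4/7
= 1/400 * 4/7 = 1/700

1/700


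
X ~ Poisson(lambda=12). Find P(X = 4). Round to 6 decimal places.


P(X=4) = e^(-12) * 12^4 / 4!
≈ 0.000006144212353 * 20736 / 24
≈ 0.005309

0.005309


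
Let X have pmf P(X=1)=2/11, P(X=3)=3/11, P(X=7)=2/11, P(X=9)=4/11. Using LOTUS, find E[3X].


E[3X] = sum(g(x)*P(x))
= 3*2/11 + 9*3/11 + 21*2/11 + 27*4/11
= 183/11

183/11


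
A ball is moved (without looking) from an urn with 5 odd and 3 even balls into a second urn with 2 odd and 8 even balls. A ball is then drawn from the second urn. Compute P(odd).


P(transfer odd) = 5/8; P(transfer even) = 3/8
If odd transferred: Urn II has 3 odd of 11, so P(odd|odd moved) = 3/11
If even transferred: Urn II has 2 odd of 11, so P(odd|even moved) = 2/11
By total probability: P(odd) = 5/8*3/11 + 3/8*2/11 = 21/88

21/88


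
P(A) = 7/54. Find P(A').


P(A') = 1 - P(A) = 1 - 7/54 = 47/54

47/54


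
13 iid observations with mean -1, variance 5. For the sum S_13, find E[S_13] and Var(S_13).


E[S_n] = n*mu = 13*-1 = -13
Var(S_n) = n*sigma^2 = 13*5 = 65

E[S_13]=-13, Var(S_13)=65


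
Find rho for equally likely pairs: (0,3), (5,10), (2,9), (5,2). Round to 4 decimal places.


Cov(X,Y) = 1.5000, Var(X) = 4.5000, Var(Y) = 12.5000
rho = Cov/(sqrt(VarX)*sqrt(VarY)) = 0.2000

0.2000


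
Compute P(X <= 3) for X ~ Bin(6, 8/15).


P(X<=3) = P(X=0) + P(X=1) + P(X=2) + P(X=3)
= 117649/11390625 + 268912/3796875 + 153664/759375 + 702464/2278125
= 1348333/2278125

1348333/2278125


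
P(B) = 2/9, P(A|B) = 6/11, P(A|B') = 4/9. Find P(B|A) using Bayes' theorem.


P(A) = P(A|B)P(B) + P(A|B')P(B') = 6/11*2/9 + 4/9*7/9 = 416/891
P(B|A) = P(A|B)P(B)/P(A) = (4/33)/(416/891) = 27/104

27/104


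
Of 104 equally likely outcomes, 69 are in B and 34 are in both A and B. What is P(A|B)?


P(A|B) = P(A∩B)/P(B) = (34/104)/(69/104) = 34/69

34/69


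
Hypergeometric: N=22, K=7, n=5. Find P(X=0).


P(X=0) = C(7,0)*C(15,5) / C(22,5)
= 1*3003 / 26334
= 3003/26334 = 13/114

13/114


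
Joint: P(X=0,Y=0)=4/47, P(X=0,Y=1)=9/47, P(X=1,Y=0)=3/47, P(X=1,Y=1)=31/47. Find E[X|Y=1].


P(Y=1) = 40/47
E[X|Y=1] = (0*9 + 1*31)/40 = 31/40

31/40


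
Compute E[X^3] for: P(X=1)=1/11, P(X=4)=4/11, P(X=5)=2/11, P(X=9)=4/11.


E[X^3] = sum(x^3 * P(x))
= 1*1/11 + 64*4/11 + 125*2/11 + 729*4/11
= 3423/11

3423/11


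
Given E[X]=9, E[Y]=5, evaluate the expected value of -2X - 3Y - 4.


E[-2X - 3Y - 4] = -2*E[X] - 3*E[Y] - 4
= (-2)*(9) + (-3)*(5) + (-4)
= -18 - 15 - 4 = -37

-37


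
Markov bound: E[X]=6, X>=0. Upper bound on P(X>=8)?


Markov: P(X >= a) <= E[X]/a
P(X >= 8) <= 6/8 = 3/4

3/4


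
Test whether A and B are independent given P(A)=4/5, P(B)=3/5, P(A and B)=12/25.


P(A)*P(B) = 4/5*3/5 = 12/25
P(A∩B) = 12/25, which equals P(A)P(B), so independent

Yes, A and B are independent


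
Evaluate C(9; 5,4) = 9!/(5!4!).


9! = 362880
Denominator: 5!=120 * 4!=24
Coefficient = 362880 / 2880 = 126

126


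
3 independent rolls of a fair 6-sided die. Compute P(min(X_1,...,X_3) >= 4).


P(min >= 4) = P(all X_i >= 4) = (P(X_1 >= 4))^3
= (3/6)^3 = (1/2)^3 = 1/8

1/8


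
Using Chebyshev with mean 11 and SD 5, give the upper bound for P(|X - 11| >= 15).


k = 15/5 = 3
Chebyshev: P(|X-mu| >= k*sigma) <= 1/k^2 = 1/3^2 = 1/9

1/9


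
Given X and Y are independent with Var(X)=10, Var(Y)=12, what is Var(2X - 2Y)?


Independence => Cov(X,Y)=0
Var(2X - 2Y) = 2^2*Var(X) + (-2)^2*Var(Y)
= 4*10 + 4*12 = 88

88


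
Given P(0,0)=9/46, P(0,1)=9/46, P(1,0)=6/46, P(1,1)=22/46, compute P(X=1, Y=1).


Read from table: P(X=1, Y=1) = 22/46 = 11/23

11/23


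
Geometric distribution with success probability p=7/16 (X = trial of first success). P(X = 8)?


P(X=8) = (1-p)^7 * p = (9/16)^7 * 7/16
= 4782969/268435456 * 7/16 = 33480783/4294967296

33480783/4294967296


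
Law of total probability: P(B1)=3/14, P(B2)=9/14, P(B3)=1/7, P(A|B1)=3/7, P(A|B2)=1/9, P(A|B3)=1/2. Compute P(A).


P(A) = P(A|B1)P(B1) + P(A|B2)P(B2) + P(A|B3)P(B3)
= 3/7*3/14 + 1/9*9/14 + 1/2*1/7
= 9/98 + 1/14 + 1/14 = 23/98

23/98


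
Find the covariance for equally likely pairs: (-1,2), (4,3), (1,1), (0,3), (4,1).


E[X]=8/5, E[Y]=2, E[XY]=3
Cov(X,Y) = E[XY] - E[X]E[Y] = 3 - 8/5*2 = -1/5

-1/5


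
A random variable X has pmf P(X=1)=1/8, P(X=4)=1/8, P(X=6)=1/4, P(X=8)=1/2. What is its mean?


E[X] = sum(x * P(x))
= 1*1/8 + 4*1/8 + 6*1/4 + 8*1/2
= 49/8

49/8


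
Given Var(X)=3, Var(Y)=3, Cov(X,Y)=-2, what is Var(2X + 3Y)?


Var(2X + 3Y) = 2^2*Var(X) + 3^2*Var(Y) + 2*2*3*Cov(X,Y)
= 4*3 + 9*3 + 12*(-2)
= 12 + 27 - 24 = 15

15


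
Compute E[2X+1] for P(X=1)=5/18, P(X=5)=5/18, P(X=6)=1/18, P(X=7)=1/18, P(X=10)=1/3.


E[2X+1] = sum(g(x)*P(x))
= 3*5/18 + 11*5/18 + 13*1/18 + 15*1/18 + 21*1/3
= 112/9

112/9


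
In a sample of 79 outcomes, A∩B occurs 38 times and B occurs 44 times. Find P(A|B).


P(A|B) = P(A∩B)/P(B) = (38/79)/(44/79) = 38/44 = 19/22

19/22


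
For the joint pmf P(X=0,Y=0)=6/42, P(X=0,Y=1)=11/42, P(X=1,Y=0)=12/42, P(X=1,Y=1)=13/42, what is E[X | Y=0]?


P(Y=0) = 18/42
E[X|Y=0] = (0*6 + 1*12)/18 = 12/18 = 2/3

2/3


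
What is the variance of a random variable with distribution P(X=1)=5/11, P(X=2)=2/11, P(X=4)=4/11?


E[X] = 25/11, E[X^2] = 7
Var(X) = E[X^2] - (E[X])^2 = 7 - (25/11)^2 = 222/121

222/121


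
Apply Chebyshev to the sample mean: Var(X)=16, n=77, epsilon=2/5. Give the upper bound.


Var(Xbar) = Var(X)/n = 16/77
Chebyshev: P(|Xbar-mu| >= 2/5) <= Var(Xbar)/(2/5)^2 = (16/77)/(4/25) = 100/77
Bound exceeds 1, so trivial bound: 1

1


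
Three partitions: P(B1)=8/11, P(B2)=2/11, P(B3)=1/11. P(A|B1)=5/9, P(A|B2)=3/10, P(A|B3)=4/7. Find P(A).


P(A) = P(A|B1)P(B1) + P(A|B2)P(B2) + P(A|B3)P(B3)
= 5/9*8/11 + 3/10*2/11 + 4/7*1/11
= 40/99 + 3/55 + 4/77 = 1769/3465

1769/3465


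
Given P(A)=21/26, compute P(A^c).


P(A') = 1 - P(A) = 1 - 21/26 = 5/26

5/26


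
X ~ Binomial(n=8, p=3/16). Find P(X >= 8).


P(X>=8) = P(X=8)
= 6561/4294967296
= 6561/4294967296

6561/4294967296


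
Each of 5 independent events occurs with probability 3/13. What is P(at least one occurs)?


P(at least one) = 1 - P(none)
P(none) = (1 - 3/13)^5 = (10/13)^5 = 100000/371293
P(at least one) = 1 - 100000/371293 = 271293/371293

271293/371293


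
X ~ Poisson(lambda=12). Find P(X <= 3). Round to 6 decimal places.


P(X<=3) = e^(-12)*12^0/0! + e^(-12)*12^1/1! + e^(-12)*12^2/2! + e^(-12)*12^3/3!
≈ 0.0000061442 + 0.0000737305 + 0.0004423833 + 0.0017695332
= 0.0022917912
≈ 0.002292

0.002292


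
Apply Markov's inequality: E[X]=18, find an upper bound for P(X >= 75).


Markov: P(X >= a) <= E[X]/a
P(X >= 75) <= 18/75 = 6/25

6/25


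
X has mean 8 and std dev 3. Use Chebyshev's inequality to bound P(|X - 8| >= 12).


k = 12/3 = 4
Chebyshev: P(|X-mu| >= k*sigma) <= 1/k^2 = 1/4^2 = 1/16

1/16


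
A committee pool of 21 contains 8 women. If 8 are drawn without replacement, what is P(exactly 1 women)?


P(X=1) = C(8,1)*C(13,7) / C(21,8)
= 8*1716 / 203490
= 13728/203490 = 2288/33915

2288/33915


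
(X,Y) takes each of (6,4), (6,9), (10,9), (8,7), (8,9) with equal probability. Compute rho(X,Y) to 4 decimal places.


Cov(X,Y) = 1.4400, Var(X) = 2.2400, Var(Y) = 3.8400
rho = Cov/(sqrt(VarX)*sqrt(VarY)) = 0.4910

0.4910


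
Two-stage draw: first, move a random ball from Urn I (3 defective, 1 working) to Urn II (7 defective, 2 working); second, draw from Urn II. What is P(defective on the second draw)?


P(transfer defective) = 3/4; P(transfer working) = 1/4
If defective transferred: Urn II has 8 defective of 10, so P(defective|defective moved) = 4/5
If working transferred: Urn II has 7 defective of 10, so P(defective|working moved) = 7/10
By total probability: P(defective) = 3/4*4/5 + 1/4*7/10 = 31/40

31/40


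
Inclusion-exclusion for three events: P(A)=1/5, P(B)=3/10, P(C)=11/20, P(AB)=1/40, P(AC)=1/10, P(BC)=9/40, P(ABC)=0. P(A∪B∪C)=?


P(A∪B∪C) = P(A)+P(B)+P(C) - P(AB)-P(AC)-P(BC) + P(ABC)
= 1/5+3/10+11/20 - 1/40-1/10-9/40 + 0
= 7/10

7/10


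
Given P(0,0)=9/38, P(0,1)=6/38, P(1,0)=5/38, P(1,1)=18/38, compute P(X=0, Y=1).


Read from table: P(X=0, Y=1) = 6/38 = 3/19

3/19


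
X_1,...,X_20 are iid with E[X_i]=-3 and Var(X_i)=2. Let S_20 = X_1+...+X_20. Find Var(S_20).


By independence, Var(S_n) = n*Var(X_1) = 20*2 = 40

40


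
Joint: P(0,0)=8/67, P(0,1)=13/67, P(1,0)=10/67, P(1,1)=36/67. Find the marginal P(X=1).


P(X=1) = P(1,0)+P(1,1) = 10/67 + 36/67 = 46/67

46/67


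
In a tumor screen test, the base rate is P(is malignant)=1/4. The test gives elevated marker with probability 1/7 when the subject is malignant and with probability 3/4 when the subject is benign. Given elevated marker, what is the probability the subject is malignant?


P(A) = P(A|B)P(B) + P(A|B')P(B') = 1/7*1/4 + 3/4*3/4 = 67/112
P(B|A) = P(A|B)P(B)/P(A) = (1/28)/(67/112) = 4/67

4/67


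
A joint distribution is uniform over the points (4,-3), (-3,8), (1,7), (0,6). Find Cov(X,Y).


E[X]=1/2, E[Y]=9/2, E[XY]=-29/4
Cov(X,Y) = E[XY] - E[X]E[Y] = -29/4 - 1/2*9/2 = -19/2

-19/2


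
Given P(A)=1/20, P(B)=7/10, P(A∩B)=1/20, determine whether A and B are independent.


P(A)*P(B) = 1/20*7/10 = 7/200
P(A∩B) = 1/20 != 7/200, so not independent

No, A and B are not independent


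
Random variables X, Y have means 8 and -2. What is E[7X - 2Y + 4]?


E[7X - 2Y + 4] = 7*E[X] - 2*E[Y] + 4
= (7)*(8) + (-2)*(-2) + (4)
= 56 + 4 + 4 = 64

64


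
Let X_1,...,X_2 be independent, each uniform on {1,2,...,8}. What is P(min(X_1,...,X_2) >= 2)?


P(min >= 2) = P(all X_i >= 2) = (P(X_1 >= 2))^2
= (7/8)^2 = 49/64

49/64


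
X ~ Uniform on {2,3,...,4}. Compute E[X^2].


E[X^2] = (1/3) * sum(x^2 for x=2..4)
= 29/3

29/3


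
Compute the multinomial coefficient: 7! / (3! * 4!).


7! = 5040
Denominator: 3!=6 * 4!=24
Coefficient = 5040 / 144 = 35

35


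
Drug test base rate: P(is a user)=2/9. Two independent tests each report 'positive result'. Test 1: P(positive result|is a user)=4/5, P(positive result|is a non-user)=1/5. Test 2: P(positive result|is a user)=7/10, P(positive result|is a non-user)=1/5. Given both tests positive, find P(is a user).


After test 1: P(+) = 4/5*2/9 + 1/5*7/9 = 1/3
P(B|+) = (8/45)/(1/3) = 8/15
After test 2 (use post1 as new prior): P(+) = 7/10*8/15 + 1/5*7/15 = 7/15
P(B|+,+) = (28/75)/(7/15) = 4/5

4/5


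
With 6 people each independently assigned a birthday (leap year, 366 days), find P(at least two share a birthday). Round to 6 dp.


P(all different) = prod((366-i)/366 for i=0..5) = 0.959646
P(at least one match) = 1 - 0.959646 = 0.040354

0.040354


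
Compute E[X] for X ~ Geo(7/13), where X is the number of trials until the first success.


For geometric (trials until first success), E[X] = 1/p = 1/(7/13) = 13/7

13/7


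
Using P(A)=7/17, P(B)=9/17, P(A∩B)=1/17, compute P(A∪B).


P(A∪B) = P(A) + P(B) - P(A∩B)
= 7/17 + 9/17 - 1/17 = 15/17

15/17


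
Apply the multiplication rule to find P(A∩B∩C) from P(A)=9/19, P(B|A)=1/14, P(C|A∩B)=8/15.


P(A∩B∩C) = P(A) * P(B|A) * P(C|A∩B)
= 9/19 * 1/14 * 8/15
= 9/266 * 8/15 = 12/665

12/665


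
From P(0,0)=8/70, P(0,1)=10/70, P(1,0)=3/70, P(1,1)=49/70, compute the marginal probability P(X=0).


P(X=0) = P(0,0)+P(0,1) = 8/70 + 10/70 = 18/70 = 9/35

9/35


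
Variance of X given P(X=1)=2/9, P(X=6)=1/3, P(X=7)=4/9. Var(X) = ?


E[X] = 16/3, E[X^2] = 34
Var(X) = E[X^2] - (E[X])^2 = 34 - (16/3)^2 = 50/9

50/9


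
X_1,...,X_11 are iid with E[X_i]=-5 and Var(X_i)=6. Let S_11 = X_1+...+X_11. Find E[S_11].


E[S_n] = n*E[X_1] = 11*-5 = -55

-55


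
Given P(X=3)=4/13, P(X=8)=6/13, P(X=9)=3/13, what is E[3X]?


E[3X] = sum(g(x)*P(x))
= 9*4/13 + 24*6/13 + 27*3/13
= 261/13

261/13


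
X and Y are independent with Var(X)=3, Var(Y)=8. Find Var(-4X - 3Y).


Independence => Cov(X,Y)=0
Var(-4X - 3Y) = (-4)^2*Var(X) + (-3)^2*Var(Y)
= 16*3 + 9*8 = 120

120


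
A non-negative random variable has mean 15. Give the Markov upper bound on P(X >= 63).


Markov: P(X >= a) <= E[X]/a
P(X >= 63) <= 15/63 = 5/21

5/21


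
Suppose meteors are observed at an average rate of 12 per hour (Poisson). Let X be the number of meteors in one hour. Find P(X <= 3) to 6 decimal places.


P(X<=3) = e^(-12)*12^0/0! + e^(-12)*12^1/1! + e^(-12)*12^2/2! + e^(-12)*12^3/3!
≈ 0.0000061442 + 0.0000737305 + 0.0004423833 + 0.0017695332
= 0.0022917912
≈ 0.002292

0.002292


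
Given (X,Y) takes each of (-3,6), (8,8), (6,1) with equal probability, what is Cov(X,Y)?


E[X]=11/3, E[Y]=5, E[XY]=52/3
Cov(X,Y) = E[XY] - E[X]E[Y] = 52/3 - 11/3*5 = -1

-1


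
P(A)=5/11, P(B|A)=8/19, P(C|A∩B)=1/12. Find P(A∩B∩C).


P(A∩B∩C) = P(A) * P(B|A) * P(C|A∩B)
= 5/11 * 8/19 * 1/12
= 40/209 * 1/12 = 10/627

10/627


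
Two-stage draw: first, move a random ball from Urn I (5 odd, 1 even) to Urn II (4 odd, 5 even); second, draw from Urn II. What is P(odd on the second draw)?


P(transfer odd) = 5/6; P(transfer even) = 1/6
If odd transferred: Urn II has 5 odd of 10, so P(odd|odd moved) = 1/2
If even transferred: Urn II has 4 odd of 10, so P(odd|even moved) = 2/5
By total probability: P(odd) = 5/6*1/2 + 1/6*2/5 = 29/60

29/60


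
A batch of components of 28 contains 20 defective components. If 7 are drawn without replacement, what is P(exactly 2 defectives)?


P(X=2) = C(20,2)*C(8,5) / C(28,7)
= 190*56 / 1184040
= 10640/1184040 = 266/29601

266/29601


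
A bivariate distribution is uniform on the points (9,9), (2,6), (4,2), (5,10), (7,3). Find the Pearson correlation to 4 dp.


Cov(X,Y) = 2.0000, Var(X) = 5.8400, Var(Y) = 10.0000
rho = Cov/(sqrt(VarX)*sqrt(VarY)) = 0.2617

0.2617


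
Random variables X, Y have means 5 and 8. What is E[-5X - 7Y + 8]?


E[-5X - 7Y + 8] = -5*E[X] - 7*E[Y] + 8
= (-5)*(5) + (-7)*(8) + (8)
= -25 - 56 + 8 = -73

-73


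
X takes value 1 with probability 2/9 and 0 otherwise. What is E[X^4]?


For Bernoulli: X in {0,1}
E[X^4] = 0^4*(1-2/9) + 1^4*2/9 = 2/9

2/9


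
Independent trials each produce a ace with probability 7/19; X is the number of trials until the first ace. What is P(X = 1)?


P(X=1) = (1-p)^0 * p = (12/19)^0 * 7/19
= 1 * 7/19 = 7/19

7/19


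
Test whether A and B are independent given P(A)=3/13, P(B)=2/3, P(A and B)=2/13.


P(A)*P(B) = 3/13*2/3 = 2/13
P(A∩B) = 2/13, which equals P(A)P(B), so independent

Yes, A and B are independent


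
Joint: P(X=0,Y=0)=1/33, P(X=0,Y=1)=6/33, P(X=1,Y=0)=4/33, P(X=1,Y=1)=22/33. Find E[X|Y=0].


P(Y=0) = 5/33
E[X|Y=0] = (0*1 + 1*4)/5 = 4/5

4/5


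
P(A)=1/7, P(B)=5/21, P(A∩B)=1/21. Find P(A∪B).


P(A∪B) = P(A) + P(B) - P(A∩B)
= 1/7 + 5/21 - 1/21 = 1/3

1/3


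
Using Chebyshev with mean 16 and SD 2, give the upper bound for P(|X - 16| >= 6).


k = 6/2 = 3
Chebyshev: P(|X-mu| >= k*sigma) <= 1/k^2 = 1/3^2 = 1/9

1/9


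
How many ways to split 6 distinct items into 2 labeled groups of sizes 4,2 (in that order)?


6! = 720
Denominator: 4!=24 * 2!=2
Coefficient = 720 / 48 = 15

15


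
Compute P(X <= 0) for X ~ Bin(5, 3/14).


P(X<=0) = P(X=0)
= 161051/537824
= 161051/537824

161051/537824


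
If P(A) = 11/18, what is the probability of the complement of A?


P(A') = 1 - P(A) = 1 - 11/18 = 7/18

7/18


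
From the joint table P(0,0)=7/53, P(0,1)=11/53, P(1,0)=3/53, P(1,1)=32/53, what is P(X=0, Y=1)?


Read from table: P(X=0, Y=1) = 11/53

11/53


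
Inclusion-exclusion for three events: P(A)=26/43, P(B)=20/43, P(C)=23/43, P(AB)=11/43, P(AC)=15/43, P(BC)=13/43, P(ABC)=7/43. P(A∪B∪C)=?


P(A∪B∪C) = P(A)+P(B)+P(C) - P(AB)-P(AC)-P(BC) + P(ABC)
= 26/43+20/43+23/43 - 11/43-15/43-13/43 + 7/43
= 37/43

37/43


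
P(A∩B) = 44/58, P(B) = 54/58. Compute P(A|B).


P(A|B) = P(A∩B)/P(B) = (44/58)/(54/58) = 44/54 = 22/27

22/27


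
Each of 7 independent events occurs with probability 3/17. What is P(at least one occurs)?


P(at least one) = 1 - P(none)
P(none) = (1 - 3/17)^7 = (14/17)^7 = 105413504/410338673
P(at least one) = 1 - 105413504/410338673 = 304925169/410338673

304925169/410338673


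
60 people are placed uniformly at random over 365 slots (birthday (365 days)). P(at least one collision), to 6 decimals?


P(all different) = prod((365-i)/365 for i=0..59) = 0.005877
P(at least one match) = 1 - 0.005877 = 0.994123

0.994123


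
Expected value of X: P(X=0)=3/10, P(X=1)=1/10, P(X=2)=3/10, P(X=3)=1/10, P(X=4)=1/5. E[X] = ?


E[X] = sum(x * P(x))
= 0*3/10 + 1*1/10 + 2*3/10 + 3*1/10 + 4*1/5
= 9/5

9/5


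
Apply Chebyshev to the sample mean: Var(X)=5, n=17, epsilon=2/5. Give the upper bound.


Var(Xbar) = Var(X)/n = 5/17
Chebyshev: P(|Xbar-mu| >= 2/5) <= Var(Xbar)/(2/5)^2 = (5/17)/(4/25) = 125/68
Bound exceeds 1, so trivial bound: 1

1


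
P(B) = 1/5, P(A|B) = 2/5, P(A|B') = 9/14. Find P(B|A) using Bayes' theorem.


P(A) = P(A|B)P(B) + P(A|B')P(B') = 2/5*1/5 + 9/14*4/5 = 104/175
P(B|A) = P(A|B)P(B)/P(A) = (2/25)/(104/175) = 7/52

7/52


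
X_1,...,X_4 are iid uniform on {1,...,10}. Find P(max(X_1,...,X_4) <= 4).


P(max <= 4) = P(all X_i <= 4) = (P(X_1 <= 4))^4
= (4/10)^4 = (2/5)^4 = 16/625

16/625


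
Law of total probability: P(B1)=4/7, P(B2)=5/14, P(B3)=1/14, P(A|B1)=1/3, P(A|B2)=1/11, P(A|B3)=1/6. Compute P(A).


P(A) = P(A|B1)P(B1) + P(A|B2)P(B2) + P(A|B3)P(B3)
= 1/3*4/7 + 1/11*5/14 + 1/6*1/14
= 4/21 + 5/154 + 1/84 = 31/132

31/132


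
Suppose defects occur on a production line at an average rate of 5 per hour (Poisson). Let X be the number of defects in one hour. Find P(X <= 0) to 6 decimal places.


P(X<=0) = e^(-5)*5^0/0!
≈ 0.0067379470
≈ 0.006738

0.006738


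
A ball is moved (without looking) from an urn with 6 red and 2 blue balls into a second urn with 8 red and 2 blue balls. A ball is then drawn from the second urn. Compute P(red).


P(transfer red) = 6/8 = 3/4; P(transfer blue) = 1/4
If red transferred: Urn II has 9 red of 11, so P(red|red moved) = 9/11
If blue transferred: Urn II has 8 red of 11, so P(red|blue moved) = 8/11
By total probability: P(red) = 3/4*9/11 + 1/4*8/11 = 35/44

35/44


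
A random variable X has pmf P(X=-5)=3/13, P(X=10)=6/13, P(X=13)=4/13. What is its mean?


E[X] = sum(x * P(x))
= -5*3/13 + 10*6/13 + 13*4/13
= 97/13

97/13


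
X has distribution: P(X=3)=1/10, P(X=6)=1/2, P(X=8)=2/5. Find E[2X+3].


E[2X+3] = sum(g(x)*P(x))
= 9*1/10 + 15*1/2 + 19*2/5
= 16

16


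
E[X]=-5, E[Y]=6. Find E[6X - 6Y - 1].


E[6X - 6Y - 1] = 6*E[X] - 6*E[Y] - 1
= (6)*(-5) + (-6)*(6) + (-1)
= -30 - 36 - 1 = -67

-67


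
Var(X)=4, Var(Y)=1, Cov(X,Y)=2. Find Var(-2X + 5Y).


Var(-2X + 5Y) = (-2)^2*Var(X) + 5^2*Var(Y) + 2*(-2)*5*Cov(X,Y)
= 4*4 + 25*1 - 20*2
= 16 + 25 - 40 = 1

1


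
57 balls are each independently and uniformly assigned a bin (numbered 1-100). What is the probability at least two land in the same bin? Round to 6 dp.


P(all different) = prod((100-i)/100 for i=0..56) = 0.000000
P(at least one match) = 1 - 0.000000 = 1.000000

1.000000


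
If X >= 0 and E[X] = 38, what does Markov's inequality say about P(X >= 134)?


Markov: P(X >= a) <= E[X]/a
P(X >= 134) <= 38/134 = 19/67

19/67


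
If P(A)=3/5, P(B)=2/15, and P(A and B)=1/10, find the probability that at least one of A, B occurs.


P(A∪B) = P(A) + P(B) - P(A∩B)
= 3/5 + 2/15 - 1/10 = 19/30

19/30


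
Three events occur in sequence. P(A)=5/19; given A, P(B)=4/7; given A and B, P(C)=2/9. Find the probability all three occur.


P(A∩B∩C) = P(A) * P(B|A) * P(C|A∩B)
= 5/19 * 4/7 * 2/9
= 20/133 * 2/9 = 40/1197

40/1197


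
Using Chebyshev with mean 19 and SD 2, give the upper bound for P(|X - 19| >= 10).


k = 10/2 = 5
Chebyshev: P(|X-mu| >= k*sigma) <= 1/k^2 = 1/5^2 = 1/25

1/25


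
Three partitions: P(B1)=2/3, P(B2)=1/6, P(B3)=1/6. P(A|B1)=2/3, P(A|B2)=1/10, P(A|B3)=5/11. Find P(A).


P(A) = P(A|B1)P(B1) + P(A|B2)P(B2) + P(A|B3)P(B3)
= 2/3*2/3 + 1/10*1/6 + 5/11*1/6
= 4/9 + 1/60 + 5/66 = 1063/1980

1063/1980


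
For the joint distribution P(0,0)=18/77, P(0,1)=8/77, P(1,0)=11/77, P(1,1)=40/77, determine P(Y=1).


P(Y=1) = P(0,1)+P(1,1) = 8/77 + 40/77 = 48/77

48/77


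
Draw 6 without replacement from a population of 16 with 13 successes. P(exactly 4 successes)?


P(X=4) = C(13,4)*C(3,2) / C(16,6)
= 715*3 / 8008
= 2145/8008 = 15/56

15/56


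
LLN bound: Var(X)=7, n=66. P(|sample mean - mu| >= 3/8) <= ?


Var(Xbar) = Var(X)/n = 7/66
Chebyshev: P(|Xbar-mu| >= 3/8) <= Var(Xbar)/(3/8)^2 = (7/66)/(9/64) = 224/297

224/297


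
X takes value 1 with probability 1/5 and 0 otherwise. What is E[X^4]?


For Bernoulli: X in {0,1}
E[X^4] = 0^4*(1-1/5) + 1^4*1/5 = 1/5

1/5


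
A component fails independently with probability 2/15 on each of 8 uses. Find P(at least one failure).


P(at least one) = 1 - P(none)
P(none) = (1 - 2/15)^8 = (13/15)^8 = 815730721/2562890625
P(at least one) = 1 - 815730721/2562890625 = 1747159904/2562890625

1747159904/2562890625


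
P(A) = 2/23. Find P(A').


P(A') = 1 - P(A) = 1 - 2/23 = 21/23

21/23


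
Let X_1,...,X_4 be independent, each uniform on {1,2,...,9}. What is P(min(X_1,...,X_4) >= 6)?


P(min >= 6) = P(all X_i >= 6) = (P(X_1 >= 6))^4
= (4/9)^4 = 256/6561

256/6561


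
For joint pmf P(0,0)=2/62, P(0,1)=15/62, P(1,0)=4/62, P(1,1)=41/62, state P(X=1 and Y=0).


Read from table: P(X=1, Y=0) = 4/62 = 2/31

2/31


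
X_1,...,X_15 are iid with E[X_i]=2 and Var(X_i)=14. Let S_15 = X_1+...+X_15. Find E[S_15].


E[S_n] = n*E[X_1] = 15*2 = 30

30


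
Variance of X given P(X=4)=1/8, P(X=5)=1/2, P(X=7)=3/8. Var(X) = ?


E[X] = 45/8, E[X^2] = 263/8
Var(X) = E[X^2] - (E[X])^2 = 263/8 - (45/8)^2 = 79/64

79/64


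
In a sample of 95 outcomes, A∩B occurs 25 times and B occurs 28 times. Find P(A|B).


P(A|B) = P(A∩B)/P(B) = (25/95)/(28/95) = 25/28

25/28


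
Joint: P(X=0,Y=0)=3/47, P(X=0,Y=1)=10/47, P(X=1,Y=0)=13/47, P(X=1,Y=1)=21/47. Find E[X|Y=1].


P(Y=1) = 31/47
E[X|Y=1] = (0*10 + 1*21)/31 = 21/31

21/31


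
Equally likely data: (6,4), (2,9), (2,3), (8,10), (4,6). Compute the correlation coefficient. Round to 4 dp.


Cov(X,Y) = 2.2400, Var(X) = 5.4400, Var(Y) = 7.4400
rho = Cov/(sqrt(VarX)*sqrt(VarY)) = 0.3521

0.3521


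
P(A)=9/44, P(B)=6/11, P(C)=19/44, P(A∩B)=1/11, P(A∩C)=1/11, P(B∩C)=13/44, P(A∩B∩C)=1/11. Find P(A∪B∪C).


P(A∪B∪C) = P(A)+P(B)+P(C) - P(AB)-P(AC)-P(BC) + P(ABC)
= 9/44+6/11+19/44 - 1/11-1/11-13/44 + 1/11
= 35/44

35/44


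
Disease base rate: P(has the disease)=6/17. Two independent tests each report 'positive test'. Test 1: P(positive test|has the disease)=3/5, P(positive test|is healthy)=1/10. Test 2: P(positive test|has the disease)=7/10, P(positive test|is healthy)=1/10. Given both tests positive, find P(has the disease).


After test 1: P(+) = 3/5*6/17 + 1/10*11/17 = 47/170
P(B|+) = (18/85)/(47/170) = 36/47
After test 2 (use post1 as new prior): P(+) = 7/10*36/47 + 1/10*11/47 = 263/470
P(B|+,+) = (126/235)/(263/470) = 252/263

252/263


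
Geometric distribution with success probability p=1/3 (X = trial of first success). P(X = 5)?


P(X=5) = (1-p)^4 * p = (2/3)^4 * 1/3
= 16/81 * 1/3 = 16/243

16/243


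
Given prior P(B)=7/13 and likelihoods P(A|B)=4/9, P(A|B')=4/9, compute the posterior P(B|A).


P(A) = P(A|B)P(B) + P(A|B')P(B') = 4/9*7/13 + 4/9*6/13 = 4/9
P(B|A) = P(A|B)P(B)/P(A) = (28/117)/(4/9) = 7/13

7/13


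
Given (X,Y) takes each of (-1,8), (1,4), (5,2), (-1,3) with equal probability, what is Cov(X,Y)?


E[X]=1, E[Y]=17/4, E[XY]=3/4
Cov(X,Y) = E[XY] - E[X]E[Y] = 3/4 - 1*17/4 = -7/2

-7/2


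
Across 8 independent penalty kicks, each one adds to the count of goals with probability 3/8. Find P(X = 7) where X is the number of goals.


P(X=7) = C(8,7) * p^7 * (1-p)^1
= 8 * 2187/2097152 * 5/8
= 10935/2097152

10935/2097152


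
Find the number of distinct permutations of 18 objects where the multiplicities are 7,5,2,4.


18! = 6402373705728000
Denominator: 7!=5040 * 5!=120 * 2!=2 * 4!=24
Coefficient = 6402373705728000 / 29030400 = 220540320

220540320


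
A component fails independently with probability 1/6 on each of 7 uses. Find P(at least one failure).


P(at least one) = 1 - P(none)
P(none) = (1 - 1/6)^7 = (5/6)^7 = 78125/279936
P(at least one) = 1 - 78125/279936 = 201811/279936

201811/279936


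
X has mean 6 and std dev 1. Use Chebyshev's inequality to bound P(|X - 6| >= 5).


k = 5/1 = 5
Chebyshev: P(|X-mu| >= k*sigma) <= 1/k^2 = 1/5^2 = 1/25

1/25


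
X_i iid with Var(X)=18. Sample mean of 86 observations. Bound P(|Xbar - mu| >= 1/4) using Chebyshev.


Var(Xbar) = Var(X)/n = 18/86
Chebyshev: P(|Xbar-mu| >= 1/4) <= Var(Xbar)/(1/4)^2 = (9/43)/(1/16) = 144/43
Bound exceeds 1, so trivial bound: 1

1
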